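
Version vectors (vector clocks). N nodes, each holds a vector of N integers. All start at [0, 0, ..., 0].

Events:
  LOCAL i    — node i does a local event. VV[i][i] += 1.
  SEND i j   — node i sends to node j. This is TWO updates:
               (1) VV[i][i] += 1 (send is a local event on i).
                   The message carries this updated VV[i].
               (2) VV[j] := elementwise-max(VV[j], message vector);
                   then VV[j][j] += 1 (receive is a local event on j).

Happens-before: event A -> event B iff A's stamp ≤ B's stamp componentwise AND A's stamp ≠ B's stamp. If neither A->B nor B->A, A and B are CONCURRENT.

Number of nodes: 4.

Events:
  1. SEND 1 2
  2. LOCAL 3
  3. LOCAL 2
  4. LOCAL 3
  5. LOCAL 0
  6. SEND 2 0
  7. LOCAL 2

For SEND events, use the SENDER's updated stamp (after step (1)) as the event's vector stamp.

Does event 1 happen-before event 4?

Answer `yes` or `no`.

Answer: no

Derivation:
Initial: VV[0]=[0, 0, 0, 0]
Initial: VV[1]=[0, 0, 0, 0]
Initial: VV[2]=[0, 0, 0, 0]
Initial: VV[3]=[0, 0, 0, 0]
Event 1: SEND 1->2: VV[1][1]++ -> VV[1]=[0, 1, 0, 0], msg_vec=[0, 1, 0, 0]; VV[2]=max(VV[2],msg_vec) then VV[2][2]++ -> VV[2]=[0, 1, 1, 0]
Event 2: LOCAL 3: VV[3][3]++ -> VV[3]=[0, 0, 0, 1]
Event 3: LOCAL 2: VV[2][2]++ -> VV[2]=[0, 1, 2, 0]
Event 4: LOCAL 3: VV[3][3]++ -> VV[3]=[0, 0, 0, 2]
Event 5: LOCAL 0: VV[0][0]++ -> VV[0]=[1, 0, 0, 0]
Event 6: SEND 2->0: VV[2][2]++ -> VV[2]=[0, 1, 3, 0], msg_vec=[0, 1, 3, 0]; VV[0]=max(VV[0],msg_vec) then VV[0][0]++ -> VV[0]=[2, 1, 3, 0]
Event 7: LOCAL 2: VV[2][2]++ -> VV[2]=[0, 1, 4, 0]
Event 1 stamp: [0, 1, 0, 0]
Event 4 stamp: [0, 0, 0, 2]
[0, 1, 0, 0] <= [0, 0, 0, 2]? False. Equal? False. Happens-before: False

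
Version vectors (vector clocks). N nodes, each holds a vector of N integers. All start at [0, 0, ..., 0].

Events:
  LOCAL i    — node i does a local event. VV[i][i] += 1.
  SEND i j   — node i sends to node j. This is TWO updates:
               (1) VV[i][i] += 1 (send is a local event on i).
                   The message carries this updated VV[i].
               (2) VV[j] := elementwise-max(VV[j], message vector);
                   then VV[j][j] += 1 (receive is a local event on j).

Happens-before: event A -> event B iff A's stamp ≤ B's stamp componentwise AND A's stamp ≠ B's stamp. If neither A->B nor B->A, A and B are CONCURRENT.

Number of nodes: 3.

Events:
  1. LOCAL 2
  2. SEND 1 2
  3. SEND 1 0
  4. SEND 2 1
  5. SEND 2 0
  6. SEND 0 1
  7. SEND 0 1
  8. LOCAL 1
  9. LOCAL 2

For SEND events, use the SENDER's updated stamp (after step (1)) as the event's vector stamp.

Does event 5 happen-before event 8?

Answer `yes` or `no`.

Initial: VV[0]=[0, 0, 0]
Initial: VV[1]=[0, 0, 0]
Initial: VV[2]=[0, 0, 0]
Event 1: LOCAL 2: VV[2][2]++ -> VV[2]=[0, 0, 1]
Event 2: SEND 1->2: VV[1][1]++ -> VV[1]=[0, 1, 0], msg_vec=[0, 1, 0]; VV[2]=max(VV[2],msg_vec) then VV[2][2]++ -> VV[2]=[0, 1, 2]
Event 3: SEND 1->0: VV[1][1]++ -> VV[1]=[0, 2, 0], msg_vec=[0, 2, 0]; VV[0]=max(VV[0],msg_vec) then VV[0][0]++ -> VV[0]=[1, 2, 0]
Event 4: SEND 2->1: VV[2][2]++ -> VV[2]=[0, 1, 3], msg_vec=[0, 1, 3]; VV[1]=max(VV[1],msg_vec) then VV[1][1]++ -> VV[1]=[0, 3, 3]
Event 5: SEND 2->0: VV[2][2]++ -> VV[2]=[0, 1, 4], msg_vec=[0, 1, 4]; VV[0]=max(VV[0],msg_vec) then VV[0][0]++ -> VV[0]=[2, 2, 4]
Event 6: SEND 0->1: VV[0][0]++ -> VV[0]=[3, 2, 4], msg_vec=[3, 2, 4]; VV[1]=max(VV[1],msg_vec) then VV[1][1]++ -> VV[1]=[3, 4, 4]
Event 7: SEND 0->1: VV[0][0]++ -> VV[0]=[4, 2, 4], msg_vec=[4, 2, 4]; VV[1]=max(VV[1],msg_vec) then VV[1][1]++ -> VV[1]=[4, 5, 4]
Event 8: LOCAL 1: VV[1][1]++ -> VV[1]=[4, 6, 4]
Event 9: LOCAL 2: VV[2][2]++ -> VV[2]=[0, 1, 5]
Event 5 stamp: [0, 1, 4]
Event 8 stamp: [4, 6, 4]
[0, 1, 4] <= [4, 6, 4]? True. Equal? False. Happens-before: True

Answer: yes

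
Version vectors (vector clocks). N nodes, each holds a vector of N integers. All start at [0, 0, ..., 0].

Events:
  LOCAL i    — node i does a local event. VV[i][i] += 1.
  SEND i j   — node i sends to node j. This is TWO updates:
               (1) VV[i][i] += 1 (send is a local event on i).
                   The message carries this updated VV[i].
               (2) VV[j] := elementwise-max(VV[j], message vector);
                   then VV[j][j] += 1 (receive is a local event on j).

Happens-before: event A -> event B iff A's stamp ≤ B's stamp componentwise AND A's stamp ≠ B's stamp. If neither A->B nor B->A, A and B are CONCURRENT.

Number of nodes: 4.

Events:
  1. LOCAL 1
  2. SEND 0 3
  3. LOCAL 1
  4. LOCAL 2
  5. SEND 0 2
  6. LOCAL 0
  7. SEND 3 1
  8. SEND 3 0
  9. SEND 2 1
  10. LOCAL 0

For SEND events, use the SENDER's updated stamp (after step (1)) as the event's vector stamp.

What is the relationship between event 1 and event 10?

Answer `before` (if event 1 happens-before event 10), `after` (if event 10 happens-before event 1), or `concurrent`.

Answer: concurrent

Derivation:
Initial: VV[0]=[0, 0, 0, 0]
Initial: VV[1]=[0, 0, 0, 0]
Initial: VV[2]=[0, 0, 0, 0]
Initial: VV[3]=[0, 0, 0, 0]
Event 1: LOCAL 1: VV[1][1]++ -> VV[1]=[0, 1, 0, 0]
Event 2: SEND 0->3: VV[0][0]++ -> VV[0]=[1, 0, 0, 0], msg_vec=[1, 0, 0, 0]; VV[3]=max(VV[3],msg_vec) then VV[3][3]++ -> VV[3]=[1, 0, 0, 1]
Event 3: LOCAL 1: VV[1][1]++ -> VV[1]=[0, 2, 0, 0]
Event 4: LOCAL 2: VV[2][2]++ -> VV[2]=[0, 0, 1, 0]
Event 5: SEND 0->2: VV[0][0]++ -> VV[0]=[2, 0, 0, 0], msg_vec=[2, 0, 0, 0]; VV[2]=max(VV[2],msg_vec) then VV[2][2]++ -> VV[2]=[2, 0, 2, 0]
Event 6: LOCAL 0: VV[0][0]++ -> VV[0]=[3, 0, 0, 0]
Event 7: SEND 3->1: VV[3][3]++ -> VV[3]=[1, 0, 0, 2], msg_vec=[1, 0, 0, 2]; VV[1]=max(VV[1],msg_vec) then VV[1][1]++ -> VV[1]=[1, 3, 0, 2]
Event 8: SEND 3->0: VV[3][3]++ -> VV[3]=[1, 0, 0, 3], msg_vec=[1, 0, 0, 3]; VV[0]=max(VV[0],msg_vec) then VV[0][0]++ -> VV[0]=[4, 0, 0, 3]
Event 9: SEND 2->1: VV[2][2]++ -> VV[2]=[2, 0, 3, 0], msg_vec=[2, 0, 3, 0]; VV[1]=max(VV[1],msg_vec) then VV[1][1]++ -> VV[1]=[2, 4, 3, 2]
Event 10: LOCAL 0: VV[0][0]++ -> VV[0]=[5, 0, 0, 3]
Event 1 stamp: [0, 1, 0, 0]
Event 10 stamp: [5, 0, 0, 3]
[0, 1, 0, 0] <= [5, 0, 0, 3]? False
[5, 0, 0, 3] <= [0, 1, 0, 0]? False
Relation: concurrent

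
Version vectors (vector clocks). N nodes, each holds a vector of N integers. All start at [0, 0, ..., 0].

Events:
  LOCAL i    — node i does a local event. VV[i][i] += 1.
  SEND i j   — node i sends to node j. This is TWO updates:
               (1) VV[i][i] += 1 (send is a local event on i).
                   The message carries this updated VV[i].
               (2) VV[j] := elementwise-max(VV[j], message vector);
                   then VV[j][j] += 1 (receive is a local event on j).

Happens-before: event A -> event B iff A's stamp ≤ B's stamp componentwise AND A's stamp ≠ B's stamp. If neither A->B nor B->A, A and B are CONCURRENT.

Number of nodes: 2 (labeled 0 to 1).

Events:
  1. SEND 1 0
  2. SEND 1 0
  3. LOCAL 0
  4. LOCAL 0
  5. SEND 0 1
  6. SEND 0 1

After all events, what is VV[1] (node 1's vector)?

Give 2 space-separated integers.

Initial: VV[0]=[0, 0]
Initial: VV[1]=[0, 0]
Event 1: SEND 1->0: VV[1][1]++ -> VV[1]=[0, 1], msg_vec=[0, 1]; VV[0]=max(VV[0],msg_vec) then VV[0][0]++ -> VV[0]=[1, 1]
Event 2: SEND 1->0: VV[1][1]++ -> VV[1]=[0, 2], msg_vec=[0, 2]; VV[0]=max(VV[0],msg_vec) then VV[0][0]++ -> VV[0]=[2, 2]
Event 3: LOCAL 0: VV[0][0]++ -> VV[0]=[3, 2]
Event 4: LOCAL 0: VV[0][0]++ -> VV[0]=[4, 2]
Event 5: SEND 0->1: VV[0][0]++ -> VV[0]=[5, 2], msg_vec=[5, 2]; VV[1]=max(VV[1],msg_vec) then VV[1][1]++ -> VV[1]=[5, 3]
Event 6: SEND 0->1: VV[0][0]++ -> VV[0]=[6, 2], msg_vec=[6, 2]; VV[1]=max(VV[1],msg_vec) then VV[1][1]++ -> VV[1]=[6, 4]
Final vectors: VV[0]=[6, 2]; VV[1]=[6, 4]

Answer: 6 4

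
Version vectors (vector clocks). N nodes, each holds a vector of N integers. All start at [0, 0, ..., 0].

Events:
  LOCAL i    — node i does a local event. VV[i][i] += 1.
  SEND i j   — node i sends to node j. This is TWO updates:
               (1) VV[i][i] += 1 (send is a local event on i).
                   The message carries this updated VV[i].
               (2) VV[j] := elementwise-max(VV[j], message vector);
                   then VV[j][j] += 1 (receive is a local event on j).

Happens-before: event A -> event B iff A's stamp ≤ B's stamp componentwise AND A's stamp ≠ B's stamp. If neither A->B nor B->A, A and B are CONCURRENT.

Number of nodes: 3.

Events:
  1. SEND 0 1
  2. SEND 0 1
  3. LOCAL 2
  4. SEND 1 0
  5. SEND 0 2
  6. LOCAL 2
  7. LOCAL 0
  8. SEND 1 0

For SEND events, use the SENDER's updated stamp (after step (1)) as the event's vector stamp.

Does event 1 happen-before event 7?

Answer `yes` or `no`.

Initial: VV[0]=[0, 0, 0]
Initial: VV[1]=[0, 0, 0]
Initial: VV[2]=[0, 0, 0]
Event 1: SEND 0->1: VV[0][0]++ -> VV[0]=[1, 0, 0], msg_vec=[1, 0, 0]; VV[1]=max(VV[1],msg_vec) then VV[1][1]++ -> VV[1]=[1, 1, 0]
Event 2: SEND 0->1: VV[0][0]++ -> VV[0]=[2, 0, 0], msg_vec=[2, 0, 0]; VV[1]=max(VV[1],msg_vec) then VV[1][1]++ -> VV[1]=[2, 2, 0]
Event 3: LOCAL 2: VV[2][2]++ -> VV[2]=[0, 0, 1]
Event 4: SEND 1->0: VV[1][1]++ -> VV[1]=[2, 3, 0], msg_vec=[2, 3, 0]; VV[0]=max(VV[0],msg_vec) then VV[0][0]++ -> VV[0]=[3, 3, 0]
Event 5: SEND 0->2: VV[0][0]++ -> VV[0]=[4, 3, 0], msg_vec=[4, 3, 0]; VV[2]=max(VV[2],msg_vec) then VV[2][2]++ -> VV[2]=[4, 3, 2]
Event 6: LOCAL 2: VV[2][2]++ -> VV[2]=[4, 3, 3]
Event 7: LOCAL 0: VV[0][0]++ -> VV[0]=[5, 3, 0]
Event 8: SEND 1->0: VV[1][1]++ -> VV[1]=[2, 4, 0], msg_vec=[2, 4, 0]; VV[0]=max(VV[0],msg_vec) then VV[0][0]++ -> VV[0]=[6, 4, 0]
Event 1 stamp: [1, 0, 0]
Event 7 stamp: [5, 3, 0]
[1, 0, 0] <= [5, 3, 0]? True. Equal? False. Happens-before: True

Answer: yes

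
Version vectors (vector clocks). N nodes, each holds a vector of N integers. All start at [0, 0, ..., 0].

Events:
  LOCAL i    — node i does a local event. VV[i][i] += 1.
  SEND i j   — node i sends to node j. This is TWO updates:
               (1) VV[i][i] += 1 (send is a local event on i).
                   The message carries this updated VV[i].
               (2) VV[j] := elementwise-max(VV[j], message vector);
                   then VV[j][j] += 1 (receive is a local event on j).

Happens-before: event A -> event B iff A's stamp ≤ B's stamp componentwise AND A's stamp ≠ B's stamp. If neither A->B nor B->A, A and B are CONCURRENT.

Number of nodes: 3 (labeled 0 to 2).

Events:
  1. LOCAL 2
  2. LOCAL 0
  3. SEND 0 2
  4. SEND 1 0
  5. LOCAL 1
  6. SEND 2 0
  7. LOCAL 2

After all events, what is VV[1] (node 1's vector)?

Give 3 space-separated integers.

Answer: 0 2 0

Derivation:
Initial: VV[0]=[0, 0, 0]
Initial: VV[1]=[0, 0, 0]
Initial: VV[2]=[0, 0, 0]
Event 1: LOCAL 2: VV[2][2]++ -> VV[2]=[0, 0, 1]
Event 2: LOCAL 0: VV[0][0]++ -> VV[0]=[1, 0, 0]
Event 3: SEND 0->2: VV[0][0]++ -> VV[0]=[2, 0, 0], msg_vec=[2, 0, 0]; VV[2]=max(VV[2],msg_vec) then VV[2][2]++ -> VV[2]=[2, 0, 2]
Event 4: SEND 1->0: VV[1][1]++ -> VV[1]=[0, 1, 0], msg_vec=[0, 1, 0]; VV[0]=max(VV[0],msg_vec) then VV[0][0]++ -> VV[0]=[3, 1, 0]
Event 5: LOCAL 1: VV[1][1]++ -> VV[1]=[0, 2, 0]
Event 6: SEND 2->0: VV[2][2]++ -> VV[2]=[2, 0, 3], msg_vec=[2, 0, 3]; VV[0]=max(VV[0],msg_vec) then VV[0][0]++ -> VV[0]=[4, 1, 3]
Event 7: LOCAL 2: VV[2][2]++ -> VV[2]=[2, 0, 4]
Final vectors: VV[0]=[4, 1, 3]; VV[1]=[0, 2, 0]; VV[2]=[2, 0, 4]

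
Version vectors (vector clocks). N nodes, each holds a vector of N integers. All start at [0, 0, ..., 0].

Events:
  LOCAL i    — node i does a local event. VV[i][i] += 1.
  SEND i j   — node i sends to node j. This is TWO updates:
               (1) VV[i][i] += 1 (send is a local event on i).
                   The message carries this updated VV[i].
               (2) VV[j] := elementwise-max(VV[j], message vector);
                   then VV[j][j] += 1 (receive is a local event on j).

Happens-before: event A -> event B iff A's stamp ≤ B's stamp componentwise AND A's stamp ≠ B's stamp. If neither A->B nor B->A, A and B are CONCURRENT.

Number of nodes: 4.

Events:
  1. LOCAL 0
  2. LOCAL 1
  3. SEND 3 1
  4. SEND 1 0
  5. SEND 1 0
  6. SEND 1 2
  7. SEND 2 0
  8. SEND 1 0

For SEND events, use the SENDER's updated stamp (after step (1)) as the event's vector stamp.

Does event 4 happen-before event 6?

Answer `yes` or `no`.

Initial: VV[0]=[0, 0, 0, 0]
Initial: VV[1]=[0, 0, 0, 0]
Initial: VV[2]=[0, 0, 0, 0]
Initial: VV[3]=[0, 0, 0, 0]
Event 1: LOCAL 0: VV[0][0]++ -> VV[0]=[1, 0, 0, 0]
Event 2: LOCAL 1: VV[1][1]++ -> VV[1]=[0, 1, 0, 0]
Event 3: SEND 3->1: VV[3][3]++ -> VV[3]=[0, 0, 0, 1], msg_vec=[0, 0, 0, 1]; VV[1]=max(VV[1],msg_vec) then VV[1][1]++ -> VV[1]=[0, 2, 0, 1]
Event 4: SEND 1->0: VV[1][1]++ -> VV[1]=[0, 3, 0, 1], msg_vec=[0, 3, 0, 1]; VV[0]=max(VV[0],msg_vec) then VV[0][0]++ -> VV[0]=[2, 3, 0, 1]
Event 5: SEND 1->0: VV[1][1]++ -> VV[1]=[0, 4, 0, 1], msg_vec=[0, 4, 0, 1]; VV[0]=max(VV[0],msg_vec) then VV[0][0]++ -> VV[0]=[3, 4, 0, 1]
Event 6: SEND 1->2: VV[1][1]++ -> VV[1]=[0, 5, 0, 1], msg_vec=[0, 5, 0, 1]; VV[2]=max(VV[2],msg_vec) then VV[2][2]++ -> VV[2]=[0, 5, 1, 1]
Event 7: SEND 2->0: VV[2][2]++ -> VV[2]=[0, 5, 2, 1], msg_vec=[0, 5, 2, 1]; VV[0]=max(VV[0],msg_vec) then VV[0][0]++ -> VV[0]=[4, 5, 2, 1]
Event 8: SEND 1->0: VV[1][1]++ -> VV[1]=[0, 6, 0, 1], msg_vec=[0, 6, 0, 1]; VV[0]=max(VV[0],msg_vec) then VV[0][0]++ -> VV[0]=[5, 6, 2, 1]
Event 4 stamp: [0, 3, 0, 1]
Event 6 stamp: [0, 5, 0, 1]
[0, 3, 0, 1] <= [0, 5, 0, 1]? True. Equal? False. Happens-before: True

Answer: yes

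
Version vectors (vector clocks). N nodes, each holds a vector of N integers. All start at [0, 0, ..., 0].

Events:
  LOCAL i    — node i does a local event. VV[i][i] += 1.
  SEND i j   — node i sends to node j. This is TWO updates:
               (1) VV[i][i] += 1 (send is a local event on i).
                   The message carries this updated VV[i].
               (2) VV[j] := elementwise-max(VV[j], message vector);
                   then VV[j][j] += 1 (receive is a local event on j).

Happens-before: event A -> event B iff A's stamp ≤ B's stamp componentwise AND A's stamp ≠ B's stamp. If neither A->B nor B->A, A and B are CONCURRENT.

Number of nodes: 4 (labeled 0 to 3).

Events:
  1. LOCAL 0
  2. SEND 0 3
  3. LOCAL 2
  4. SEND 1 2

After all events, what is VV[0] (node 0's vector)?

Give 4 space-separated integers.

Initial: VV[0]=[0, 0, 0, 0]
Initial: VV[1]=[0, 0, 0, 0]
Initial: VV[2]=[0, 0, 0, 0]
Initial: VV[3]=[0, 0, 0, 0]
Event 1: LOCAL 0: VV[0][0]++ -> VV[0]=[1, 0, 0, 0]
Event 2: SEND 0->3: VV[0][0]++ -> VV[0]=[2, 0, 0, 0], msg_vec=[2, 0, 0, 0]; VV[3]=max(VV[3],msg_vec) then VV[3][3]++ -> VV[3]=[2, 0, 0, 1]
Event 3: LOCAL 2: VV[2][2]++ -> VV[2]=[0, 0, 1, 0]
Event 4: SEND 1->2: VV[1][1]++ -> VV[1]=[0, 1, 0, 0], msg_vec=[0, 1, 0, 0]; VV[2]=max(VV[2],msg_vec) then VV[2][2]++ -> VV[2]=[0, 1, 2, 0]
Final vectors: VV[0]=[2, 0, 0, 0]; VV[1]=[0, 1, 0, 0]; VV[2]=[0, 1, 2, 0]; VV[3]=[2, 0, 0, 1]

Answer: 2 0 0 0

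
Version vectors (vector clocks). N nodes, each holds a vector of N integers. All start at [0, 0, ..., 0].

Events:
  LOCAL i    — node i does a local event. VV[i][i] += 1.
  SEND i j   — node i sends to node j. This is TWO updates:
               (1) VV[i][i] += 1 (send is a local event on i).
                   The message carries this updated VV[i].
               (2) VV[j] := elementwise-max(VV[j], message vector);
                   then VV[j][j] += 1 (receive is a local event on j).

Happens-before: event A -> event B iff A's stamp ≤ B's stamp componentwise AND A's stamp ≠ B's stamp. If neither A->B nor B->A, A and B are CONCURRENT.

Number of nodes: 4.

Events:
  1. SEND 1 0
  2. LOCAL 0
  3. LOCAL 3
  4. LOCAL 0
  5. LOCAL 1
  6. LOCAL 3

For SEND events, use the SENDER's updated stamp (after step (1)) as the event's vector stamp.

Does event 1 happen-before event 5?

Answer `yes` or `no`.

Initial: VV[0]=[0, 0, 0, 0]
Initial: VV[1]=[0, 0, 0, 0]
Initial: VV[2]=[0, 0, 0, 0]
Initial: VV[3]=[0, 0, 0, 0]
Event 1: SEND 1->0: VV[1][1]++ -> VV[1]=[0, 1, 0, 0], msg_vec=[0, 1, 0, 0]; VV[0]=max(VV[0],msg_vec) then VV[0][0]++ -> VV[0]=[1, 1, 0, 0]
Event 2: LOCAL 0: VV[0][0]++ -> VV[0]=[2, 1, 0, 0]
Event 3: LOCAL 3: VV[3][3]++ -> VV[3]=[0, 0, 0, 1]
Event 4: LOCAL 0: VV[0][0]++ -> VV[0]=[3, 1, 0, 0]
Event 5: LOCAL 1: VV[1][1]++ -> VV[1]=[0, 2, 0, 0]
Event 6: LOCAL 3: VV[3][3]++ -> VV[3]=[0, 0, 0, 2]
Event 1 stamp: [0, 1, 0, 0]
Event 5 stamp: [0, 2, 0, 0]
[0, 1, 0, 0] <= [0, 2, 0, 0]? True. Equal? False. Happens-before: True

Answer: yes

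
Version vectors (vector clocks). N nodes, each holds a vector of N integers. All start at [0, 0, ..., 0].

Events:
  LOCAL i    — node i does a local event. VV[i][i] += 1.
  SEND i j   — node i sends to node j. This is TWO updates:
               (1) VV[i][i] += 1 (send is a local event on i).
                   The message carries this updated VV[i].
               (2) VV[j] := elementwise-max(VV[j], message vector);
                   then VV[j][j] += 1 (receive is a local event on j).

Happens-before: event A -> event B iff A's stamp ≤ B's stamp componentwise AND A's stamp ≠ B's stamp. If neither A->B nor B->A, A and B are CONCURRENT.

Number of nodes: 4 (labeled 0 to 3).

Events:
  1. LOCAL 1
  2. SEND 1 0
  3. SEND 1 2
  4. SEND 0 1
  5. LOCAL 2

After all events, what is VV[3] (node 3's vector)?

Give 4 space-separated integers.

Answer: 0 0 0 0

Derivation:
Initial: VV[0]=[0, 0, 0, 0]
Initial: VV[1]=[0, 0, 0, 0]
Initial: VV[2]=[0, 0, 0, 0]
Initial: VV[3]=[0, 0, 0, 0]
Event 1: LOCAL 1: VV[1][1]++ -> VV[1]=[0, 1, 0, 0]
Event 2: SEND 1->0: VV[1][1]++ -> VV[1]=[0, 2, 0, 0], msg_vec=[0, 2, 0, 0]; VV[0]=max(VV[0],msg_vec) then VV[0][0]++ -> VV[0]=[1, 2, 0, 0]
Event 3: SEND 1->2: VV[1][1]++ -> VV[1]=[0, 3, 0, 0], msg_vec=[0, 3, 0, 0]; VV[2]=max(VV[2],msg_vec) then VV[2][2]++ -> VV[2]=[0, 3, 1, 0]
Event 4: SEND 0->1: VV[0][0]++ -> VV[0]=[2, 2, 0, 0], msg_vec=[2, 2, 0, 0]; VV[1]=max(VV[1],msg_vec) then VV[1][1]++ -> VV[1]=[2, 4, 0, 0]
Event 5: LOCAL 2: VV[2][2]++ -> VV[2]=[0, 3, 2, 0]
Final vectors: VV[0]=[2, 2, 0, 0]; VV[1]=[2, 4, 0, 0]; VV[2]=[0, 3, 2, 0]; VV[3]=[0, 0, 0, 0]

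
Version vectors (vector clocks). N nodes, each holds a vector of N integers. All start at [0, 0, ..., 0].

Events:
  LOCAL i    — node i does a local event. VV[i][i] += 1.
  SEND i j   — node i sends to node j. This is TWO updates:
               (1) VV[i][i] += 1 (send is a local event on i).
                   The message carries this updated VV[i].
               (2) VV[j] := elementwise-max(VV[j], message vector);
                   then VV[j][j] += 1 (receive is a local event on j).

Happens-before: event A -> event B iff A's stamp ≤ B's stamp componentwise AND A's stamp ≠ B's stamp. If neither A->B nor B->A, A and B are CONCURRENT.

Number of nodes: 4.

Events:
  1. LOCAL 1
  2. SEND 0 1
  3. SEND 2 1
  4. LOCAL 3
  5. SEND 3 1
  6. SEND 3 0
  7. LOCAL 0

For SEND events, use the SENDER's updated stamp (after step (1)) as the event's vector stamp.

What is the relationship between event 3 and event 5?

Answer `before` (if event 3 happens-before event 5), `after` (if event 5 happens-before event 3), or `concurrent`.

Answer: concurrent

Derivation:
Initial: VV[0]=[0, 0, 0, 0]
Initial: VV[1]=[0, 0, 0, 0]
Initial: VV[2]=[0, 0, 0, 0]
Initial: VV[3]=[0, 0, 0, 0]
Event 1: LOCAL 1: VV[1][1]++ -> VV[1]=[0, 1, 0, 0]
Event 2: SEND 0->1: VV[0][0]++ -> VV[0]=[1, 0, 0, 0], msg_vec=[1, 0, 0, 0]; VV[1]=max(VV[1],msg_vec) then VV[1][1]++ -> VV[1]=[1, 2, 0, 0]
Event 3: SEND 2->1: VV[2][2]++ -> VV[2]=[0, 0, 1, 0], msg_vec=[0, 0, 1, 0]; VV[1]=max(VV[1],msg_vec) then VV[1][1]++ -> VV[1]=[1, 3, 1, 0]
Event 4: LOCAL 3: VV[3][3]++ -> VV[3]=[0, 0, 0, 1]
Event 5: SEND 3->1: VV[3][3]++ -> VV[3]=[0, 0, 0, 2], msg_vec=[0, 0, 0, 2]; VV[1]=max(VV[1],msg_vec) then VV[1][1]++ -> VV[1]=[1, 4, 1, 2]
Event 6: SEND 3->0: VV[3][3]++ -> VV[3]=[0, 0, 0, 3], msg_vec=[0, 0, 0, 3]; VV[0]=max(VV[0],msg_vec) then VV[0][0]++ -> VV[0]=[2, 0, 0, 3]
Event 7: LOCAL 0: VV[0][0]++ -> VV[0]=[3, 0, 0, 3]
Event 3 stamp: [0, 0, 1, 0]
Event 5 stamp: [0, 0, 0, 2]
[0, 0, 1, 0] <= [0, 0, 0, 2]? False
[0, 0, 0, 2] <= [0, 0, 1, 0]? False
Relation: concurrent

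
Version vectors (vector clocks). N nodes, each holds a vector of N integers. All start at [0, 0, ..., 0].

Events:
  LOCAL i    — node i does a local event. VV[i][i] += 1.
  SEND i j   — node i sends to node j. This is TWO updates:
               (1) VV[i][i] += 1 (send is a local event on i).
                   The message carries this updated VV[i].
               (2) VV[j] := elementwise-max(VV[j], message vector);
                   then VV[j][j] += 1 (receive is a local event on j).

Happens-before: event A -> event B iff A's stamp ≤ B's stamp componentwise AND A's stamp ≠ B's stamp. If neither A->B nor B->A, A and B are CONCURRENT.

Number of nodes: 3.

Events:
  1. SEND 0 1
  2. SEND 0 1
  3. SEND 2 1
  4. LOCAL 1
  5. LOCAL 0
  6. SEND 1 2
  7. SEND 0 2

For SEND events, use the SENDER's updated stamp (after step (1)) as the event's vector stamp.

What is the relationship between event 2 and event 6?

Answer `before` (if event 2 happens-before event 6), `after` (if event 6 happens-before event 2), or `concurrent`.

Initial: VV[0]=[0, 0, 0]
Initial: VV[1]=[0, 0, 0]
Initial: VV[2]=[0, 0, 0]
Event 1: SEND 0->1: VV[0][0]++ -> VV[0]=[1, 0, 0], msg_vec=[1, 0, 0]; VV[1]=max(VV[1],msg_vec) then VV[1][1]++ -> VV[1]=[1, 1, 0]
Event 2: SEND 0->1: VV[0][0]++ -> VV[0]=[2, 0, 0], msg_vec=[2, 0, 0]; VV[1]=max(VV[1],msg_vec) then VV[1][1]++ -> VV[1]=[2, 2, 0]
Event 3: SEND 2->1: VV[2][2]++ -> VV[2]=[0, 0, 1], msg_vec=[0, 0, 1]; VV[1]=max(VV[1],msg_vec) then VV[1][1]++ -> VV[1]=[2, 3, 1]
Event 4: LOCAL 1: VV[1][1]++ -> VV[1]=[2, 4, 1]
Event 5: LOCAL 0: VV[0][0]++ -> VV[0]=[3, 0, 0]
Event 6: SEND 1->2: VV[1][1]++ -> VV[1]=[2, 5, 1], msg_vec=[2, 5, 1]; VV[2]=max(VV[2],msg_vec) then VV[2][2]++ -> VV[2]=[2, 5, 2]
Event 7: SEND 0->2: VV[0][0]++ -> VV[0]=[4, 0, 0], msg_vec=[4, 0, 0]; VV[2]=max(VV[2],msg_vec) then VV[2][2]++ -> VV[2]=[4, 5, 3]
Event 2 stamp: [2, 0, 0]
Event 6 stamp: [2, 5, 1]
[2, 0, 0] <= [2, 5, 1]? True
[2, 5, 1] <= [2, 0, 0]? False
Relation: before

Answer: before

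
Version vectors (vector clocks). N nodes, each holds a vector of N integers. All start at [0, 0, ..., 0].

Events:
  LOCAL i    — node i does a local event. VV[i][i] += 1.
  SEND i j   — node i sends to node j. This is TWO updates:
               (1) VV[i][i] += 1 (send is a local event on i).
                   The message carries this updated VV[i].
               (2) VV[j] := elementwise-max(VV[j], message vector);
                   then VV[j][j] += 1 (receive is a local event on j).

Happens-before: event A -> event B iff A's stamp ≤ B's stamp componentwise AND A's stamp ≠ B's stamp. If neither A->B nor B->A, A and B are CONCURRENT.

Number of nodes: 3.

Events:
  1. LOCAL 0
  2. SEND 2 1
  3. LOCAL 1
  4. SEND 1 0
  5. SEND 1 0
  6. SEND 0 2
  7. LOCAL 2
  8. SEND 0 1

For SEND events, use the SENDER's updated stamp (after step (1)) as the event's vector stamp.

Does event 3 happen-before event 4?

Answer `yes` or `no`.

Initial: VV[0]=[0, 0, 0]
Initial: VV[1]=[0, 0, 0]
Initial: VV[2]=[0, 0, 0]
Event 1: LOCAL 0: VV[0][0]++ -> VV[0]=[1, 0, 0]
Event 2: SEND 2->1: VV[2][2]++ -> VV[2]=[0, 0, 1], msg_vec=[0, 0, 1]; VV[1]=max(VV[1],msg_vec) then VV[1][1]++ -> VV[1]=[0, 1, 1]
Event 3: LOCAL 1: VV[1][1]++ -> VV[1]=[0, 2, 1]
Event 4: SEND 1->0: VV[1][1]++ -> VV[1]=[0, 3, 1], msg_vec=[0, 3, 1]; VV[0]=max(VV[0],msg_vec) then VV[0][0]++ -> VV[0]=[2, 3, 1]
Event 5: SEND 1->0: VV[1][1]++ -> VV[1]=[0, 4, 1], msg_vec=[0, 4, 1]; VV[0]=max(VV[0],msg_vec) then VV[0][0]++ -> VV[0]=[3, 4, 1]
Event 6: SEND 0->2: VV[0][0]++ -> VV[0]=[4, 4, 1], msg_vec=[4, 4, 1]; VV[2]=max(VV[2],msg_vec) then VV[2][2]++ -> VV[2]=[4, 4, 2]
Event 7: LOCAL 2: VV[2][2]++ -> VV[2]=[4, 4, 3]
Event 8: SEND 0->1: VV[0][0]++ -> VV[0]=[5, 4, 1], msg_vec=[5, 4, 1]; VV[1]=max(VV[1],msg_vec) then VV[1][1]++ -> VV[1]=[5, 5, 1]
Event 3 stamp: [0, 2, 1]
Event 4 stamp: [0, 3, 1]
[0, 2, 1] <= [0, 3, 1]? True. Equal? False. Happens-before: True

Answer: yes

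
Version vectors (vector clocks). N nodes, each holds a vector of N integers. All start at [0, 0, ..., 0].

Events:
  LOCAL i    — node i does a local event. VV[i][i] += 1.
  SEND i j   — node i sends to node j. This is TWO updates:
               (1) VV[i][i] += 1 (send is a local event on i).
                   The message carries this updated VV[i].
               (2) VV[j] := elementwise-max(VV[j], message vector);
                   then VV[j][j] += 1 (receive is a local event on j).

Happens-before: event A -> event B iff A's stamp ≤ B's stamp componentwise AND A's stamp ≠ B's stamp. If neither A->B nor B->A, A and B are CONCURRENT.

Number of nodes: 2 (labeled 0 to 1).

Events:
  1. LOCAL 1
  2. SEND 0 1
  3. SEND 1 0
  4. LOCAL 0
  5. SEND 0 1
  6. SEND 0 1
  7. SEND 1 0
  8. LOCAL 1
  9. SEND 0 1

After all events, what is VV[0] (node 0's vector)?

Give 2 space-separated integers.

Answer: 7 6

Derivation:
Initial: VV[0]=[0, 0]
Initial: VV[1]=[0, 0]
Event 1: LOCAL 1: VV[1][1]++ -> VV[1]=[0, 1]
Event 2: SEND 0->1: VV[0][0]++ -> VV[0]=[1, 0], msg_vec=[1, 0]; VV[1]=max(VV[1],msg_vec) then VV[1][1]++ -> VV[1]=[1, 2]
Event 3: SEND 1->0: VV[1][1]++ -> VV[1]=[1, 3], msg_vec=[1, 3]; VV[0]=max(VV[0],msg_vec) then VV[0][0]++ -> VV[0]=[2, 3]
Event 4: LOCAL 0: VV[0][0]++ -> VV[0]=[3, 3]
Event 5: SEND 0->1: VV[0][0]++ -> VV[0]=[4, 3], msg_vec=[4, 3]; VV[1]=max(VV[1],msg_vec) then VV[1][1]++ -> VV[1]=[4, 4]
Event 6: SEND 0->1: VV[0][0]++ -> VV[0]=[5, 3], msg_vec=[5, 3]; VV[1]=max(VV[1],msg_vec) then VV[1][1]++ -> VV[1]=[5, 5]
Event 7: SEND 1->0: VV[1][1]++ -> VV[1]=[5, 6], msg_vec=[5, 6]; VV[0]=max(VV[0],msg_vec) then VV[0][0]++ -> VV[0]=[6, 6]
Event 8: LOCAL 1: VV[1][1]++ -> VV[1]=[5, 7]
Event 9: SEND 0->1: VV[0][0]++ -> VV[0]=[7, 6], msg_vec=[7, 6]; VV[1]=max(VV[1],msg_vec) then VV[1][1]++ -> VV[1]=[7, 8]
Final vectors: VV[0]=[7, 6]; VV[1]=[7, 8]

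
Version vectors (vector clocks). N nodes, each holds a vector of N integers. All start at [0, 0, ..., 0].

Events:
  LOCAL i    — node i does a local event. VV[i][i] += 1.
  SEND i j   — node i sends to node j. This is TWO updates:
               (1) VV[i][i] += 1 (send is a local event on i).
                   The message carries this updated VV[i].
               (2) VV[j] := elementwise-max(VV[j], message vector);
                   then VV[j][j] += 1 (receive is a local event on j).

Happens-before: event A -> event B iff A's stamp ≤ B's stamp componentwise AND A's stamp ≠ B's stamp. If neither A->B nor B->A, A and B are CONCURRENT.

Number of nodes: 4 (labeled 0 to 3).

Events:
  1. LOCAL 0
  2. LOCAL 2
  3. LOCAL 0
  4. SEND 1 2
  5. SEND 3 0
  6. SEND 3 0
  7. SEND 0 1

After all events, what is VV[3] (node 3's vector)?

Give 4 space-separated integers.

Initial: VV[0]=[0, 0, 0, 0]
Initial: VV[1]=[0, 0, 0, 0]
Initial: VV[2]=[0, 0, 0, 0]
Initial: VV[3]=[0, 0, 0, 0]
Event 1: LOCAL 0: VV[0][0]++ -> VV[0]=[1, 0, 0, 0]
Event 2: LOCAL 2: VV[2][2]++ -> VV[2]=[0, 0, 1, 0]
Event 3: LOCAL 0: VV[0][0]++ -> VV[0]=[2, 0, 0, 0]
Event 4: SEND 1->2: VV[1][1]++ -> VV[1]=[0, 1, 0, 0], msg_vec=[0, 1, 0, 0]; VV[2]=max(VV[2],msg_vec) then VV[2][2]++ -> VV[2]=[0, 1, 2, 0]
Event 5: SEND 3->0: VV[3][3]++ -> VV[3]=[0, 0, 0, 1], msg_vec=[0, 0, 0, 1]; VV[0]=max(VV[0],msg_vec) then VV[0][0]++ -> VV[0]=[3, 0, 0, 1]
Event 6: SEND 3->0: VV[3][3]++ -> VV[3]=[0, 0, 0, 2], msg_vec=[0, 0, 0, 2]; VV[0]=max(VV[0],msg_vec) then VV[0][0]++ -> VV[0]=[4, 0, 0, 2]
Event 7: SEND 0->1: VV[0][0]++ -> VV[0]=[5, 0, 0, 2], msg_vec=[5, 0, 0, 2]; VV[1]=max(VV[1],msg_vec) then VV[1][1]++ -> VV[1]=[5, 2, 0, 2]
Final vectors: VV[0]=[5, 0, 0, 2]; VV[1]=[5, 2, 0, 2]; VV[2]=[0, 1, 2, 0]; VV[3]=[0, 0, 0, 2]

Answer: 0 0 0 2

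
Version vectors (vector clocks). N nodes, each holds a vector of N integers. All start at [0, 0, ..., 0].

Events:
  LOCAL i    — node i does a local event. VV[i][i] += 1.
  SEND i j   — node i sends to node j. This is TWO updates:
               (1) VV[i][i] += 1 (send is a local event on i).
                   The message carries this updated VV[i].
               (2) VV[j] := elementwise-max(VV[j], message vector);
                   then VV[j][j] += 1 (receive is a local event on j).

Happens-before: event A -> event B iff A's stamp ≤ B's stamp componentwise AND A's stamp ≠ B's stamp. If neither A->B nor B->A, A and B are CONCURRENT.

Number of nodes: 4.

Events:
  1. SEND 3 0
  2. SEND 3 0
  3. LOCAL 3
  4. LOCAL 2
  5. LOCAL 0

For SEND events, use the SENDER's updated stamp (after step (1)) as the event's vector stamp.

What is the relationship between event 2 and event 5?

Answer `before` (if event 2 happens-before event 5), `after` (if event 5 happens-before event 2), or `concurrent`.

Initial: VV[0]=[0, 0, 0, 0]
Initial: VV[1]=[0, 0, 0, 0]
Initial: VV[2]=[0, 0, 0, 0]
Initial: VV[3]=[0, 0, 0, 0]
Event 1: SEND 3->0: VV[3][3]++ -> VV[3]=[0, 0, 0, 1], msg_vec=[0, 0, 0, 1]; VV[0]=max(VV[0],msg_vec) then VV[0][0]++ -> VV[0]=[1, 0, 0, 1]
Event 2: SEND 3->0: VV[3][3]++ -> VV[3]=[0, 0, 0, 2], msg_vec=[0, 0, 0, 2]; VV[0]=max(VV[0],msg_vec) then VV[0][0]++ -> VV[0]=[2, 0, 0, 2]
Event 3: LOCAL 3: VV[3][3]++ -> VV[3]=[0, 0, 0, 3]
Event 4: LOCAL 2: VV[2][2]++ -> VV[2]=[0, 0, 1, 0]
Event 5: LOCAL 0: VV[0][0]++ -> VV[0]=[3, 0, 0, 2]
Event 2 stamp: [0, 0, 0, 2]
Event 5 stamp: [3, 0, 0, 2]
[0, 0, 0, 2] <= [3, 0, 0, 2]? True
[3, 0, 0, 2] <= [0, 0, 0, 2]? False
Relation: before

Answer: before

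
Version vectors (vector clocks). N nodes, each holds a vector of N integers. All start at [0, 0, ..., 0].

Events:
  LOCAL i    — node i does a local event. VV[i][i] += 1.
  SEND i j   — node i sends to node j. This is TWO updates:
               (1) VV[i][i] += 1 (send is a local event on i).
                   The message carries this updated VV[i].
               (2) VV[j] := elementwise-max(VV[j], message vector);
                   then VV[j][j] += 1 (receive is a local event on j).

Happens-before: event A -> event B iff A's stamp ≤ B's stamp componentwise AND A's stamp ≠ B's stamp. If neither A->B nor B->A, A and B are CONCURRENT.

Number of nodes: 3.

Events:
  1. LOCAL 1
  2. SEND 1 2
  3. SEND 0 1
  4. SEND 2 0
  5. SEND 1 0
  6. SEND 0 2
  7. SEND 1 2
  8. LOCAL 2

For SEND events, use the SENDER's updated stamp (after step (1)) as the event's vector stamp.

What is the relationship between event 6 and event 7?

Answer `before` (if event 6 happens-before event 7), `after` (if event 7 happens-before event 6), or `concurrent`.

Initial: VV[0]=[0, 0, 0]
Initial: VV[1]=[0, 0, 0]
Initial: VV[2]=[0, 0, 0]
Event 1: LOCAL 1: VV[1][1]++ -> VV[1]=[0, 1, 0]
Event 2: SEND 1->2: VV[1][1]++ -> VV[1]=[0, 2, 0], msg_vec=[0, 2, 0]; VV[2]=max(VV[2],msg_vec) then VV[2][2]++ -> VV[2]=[0, 2, 1]
Event 3: SEND 0->1: VV[0][0]++ -> VV[0]=[1, 0, 0], msg_vec=[1, 0, 0]; VV[1]=max(VV[1],msg_vec) then VV[1][1]++ -> VV[1]=[1, 3, 0]
Event 4: SEND 2->0: VV[2][2]++ -> VV[2]=[0, 2, 2], msg_vec=[0, 2, 2]; VV[0]=max(VV[0],msg_vec) then VV[0][0]++ -> VV[0]=[2, 2, 2]
Event 5: SEND 1->0: VV[1][1]++ -> VV[1]=[1, 4, 0], msg_vec=[1, 4, 0]; VV[0]=max(VV[0],msg_vec) then VV[0][0]++ -> VV[0]=[3, 4, 2]
Event 6: SEND 0->2: VV[0][0]++ -> VV[0]=[4, 4, 2], msg_vec=[4, 4, 2]; VV[2]=max(VV[2],msg_vec) then VV[2][2]++ -> VV[2]=[4, 4, 3]
Event 7: SEND 1->2: VV[1][1]++ -> VV[1]=[1, 5, 0], msg_vec=[1, 5, 0]; VV[2]=max(VV[2],msg_vec) then VV[2][2]++ -> VV[2]=[4, 5, 4]
Event 8: LOCAL 2: VV[2][2]++ -> VV[2]=[4, 5, 5]
Event 6 stamp: [4, 4, 2]
Event 7 stamp: [1, 5, 0]
[4, 4, 2] <= [1, 5, 0]? False
[1, 5, 0] <= [4, 4, 2]? False
Relation: concurrent

Answer: concurrent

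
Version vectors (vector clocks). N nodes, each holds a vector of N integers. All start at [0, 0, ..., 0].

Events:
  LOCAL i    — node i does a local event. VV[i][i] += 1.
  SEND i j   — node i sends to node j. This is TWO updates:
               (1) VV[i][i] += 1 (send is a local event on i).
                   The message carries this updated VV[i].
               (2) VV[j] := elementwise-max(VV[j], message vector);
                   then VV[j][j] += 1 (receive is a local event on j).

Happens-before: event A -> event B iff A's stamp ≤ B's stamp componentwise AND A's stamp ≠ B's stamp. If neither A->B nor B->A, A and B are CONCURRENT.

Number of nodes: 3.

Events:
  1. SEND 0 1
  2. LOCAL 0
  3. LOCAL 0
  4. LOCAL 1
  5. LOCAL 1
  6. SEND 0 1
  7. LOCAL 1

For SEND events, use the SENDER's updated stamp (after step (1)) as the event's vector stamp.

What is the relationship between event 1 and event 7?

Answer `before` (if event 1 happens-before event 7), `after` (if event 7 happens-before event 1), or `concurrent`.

Answer: before

Derivation:
Initial: VV[0]=[0, 0, 0]
Initial: VV[1]=[0, 0, 0]
Initial: VV[2]=[0, 0, 0]
Event 1: SEND 0->1: VV[0][0]++ -> VV[0]=[1, 0, 0], msg_vec=[1, 0, 0]; VV[1]=max(VV[1],msg_vec) then VV[1][1]++ -> VV[1]=[1, 1, 0]
Event 2: LOCAL 0: VV[0][0]++ -> VV[0]=[2, 0, 0]
Event 3: LOCAL 0: VV[0][0]++ -> VV[0]=[3, 0, 0]
Event 4: LOCAL 1: VV[1][1]++ -> VV[1]=[1, 2, 0]
Event 5: LOCAL 1: VV[1][1]++ -> VV[1]=[1, 3, 0]
Event 6: SEND 0->1: VV[0][0]++ -> VV[0]=[4, 0, 0], msg_vec=[4, 0, 0]; VV[1]=max(VV[1],msg_vec) then VV[1][1]++ -> VV[1]=[4, 4, 0]
Event 7: LOCAL 1: VV[1][1]++ -> VV[1]=[4, 5, 0]
Event 1 stamp: [1, 0, 0]
Event 7 stamp: [4, 5, 0]
[1, 0, 0] <= [4, 5, 0]? True
[4, 5, 0] <= [1, 0, 0]? False
Relation: before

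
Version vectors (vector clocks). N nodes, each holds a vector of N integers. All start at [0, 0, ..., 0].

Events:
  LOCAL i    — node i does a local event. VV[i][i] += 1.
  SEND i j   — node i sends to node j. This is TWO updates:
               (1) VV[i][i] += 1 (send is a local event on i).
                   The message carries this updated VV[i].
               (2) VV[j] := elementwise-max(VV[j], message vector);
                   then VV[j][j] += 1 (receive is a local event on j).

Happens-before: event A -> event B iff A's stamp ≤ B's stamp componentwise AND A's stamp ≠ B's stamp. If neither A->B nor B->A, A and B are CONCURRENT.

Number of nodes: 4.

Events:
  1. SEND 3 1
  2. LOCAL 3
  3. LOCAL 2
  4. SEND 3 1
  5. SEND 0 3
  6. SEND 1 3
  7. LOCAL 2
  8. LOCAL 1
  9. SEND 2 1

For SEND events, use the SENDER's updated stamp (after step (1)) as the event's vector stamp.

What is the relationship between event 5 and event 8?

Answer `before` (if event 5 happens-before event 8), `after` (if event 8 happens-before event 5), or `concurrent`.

Initial: VV[0]=[0, 0, 0, 0]
Initial: VV[1]=[0, 0, 0, 0]
Initial: VV[2]=[0, 0, 0, 0]
Initial: VV[3]=[0, 0, 0, 0]
Event 1: SEND 3->1: VV[3][3]++ -> VV[3]=[0, 0, 0, 1], msg_vec=[0, 0, 0, 1]; VV[1]=max(VV[1],msg_vec) then VV[1][1]++ -> VV[1]=[0, 1, 0, 1]
Event 2: LOCAL 3: VV[3][3]++ -> VV[3]=[0, 0, 0, 2]
Event 3: LOCAL 2: VV[2][2]++ -> VV[2]=[0, 0, 1, 0]
Event 4: SEND 3->1: VV[3][3]++ -> VV[3]=[0, 0, 0, 3], msg_vec=[0, 0, 0, 3]; VV[1]=max(VV[1],msg_vec) then VV[1][1]++ -> VV[1]=[0, 2, 0, 3]
Event 5: SEND 0->3: VV[0][0]++ -> VV[0]=[1, 0, 0, 0], msg_vec=[1, 0, 0, 0]; VV[3]=max(VV[3],msg_vec) then VV[3][3]++ -> VV[3]=[1, 0, 0, 4]
Event 6: SEND 1->3: VV[1][1]++ -> VV[1]=[0, 3, 0, 3], msg_vec=[0, 3, 0, 3]; VV[3]=max(VV[3],msg_vec) then VV[3][3]++ -> VV[3]=[1, 3, 0, 5]
Event 7: LOCAL 2: VV[2][2]++ -> VV[2]=[0, 0, 2, 0]
Event 8: LOCAL 1: VV[1][1]++ -> VV[1]=[0, 4, 0, 3]
Event 9: SEND 2->1: VV[2][2]++ -> VV[2]=[0, 0, 3, 0], msg_vec=[0, 0, 3, 0]; VV[1]=max(VV[1],msg_vec) then VV[1][1]++ -> VV[1]=[0, 5, 3, 3]
Event 5 stamp: [1, 0, 0, 0]
Event 8 stamp: [0, 4, 0, 3]
[1, 0, 0, 0] <= [0, 4, 0, 3]? False
[0, 4, 0, 3] <= [1, 0, 0, 0]? False
Relation: concurrent

Answer: concurrent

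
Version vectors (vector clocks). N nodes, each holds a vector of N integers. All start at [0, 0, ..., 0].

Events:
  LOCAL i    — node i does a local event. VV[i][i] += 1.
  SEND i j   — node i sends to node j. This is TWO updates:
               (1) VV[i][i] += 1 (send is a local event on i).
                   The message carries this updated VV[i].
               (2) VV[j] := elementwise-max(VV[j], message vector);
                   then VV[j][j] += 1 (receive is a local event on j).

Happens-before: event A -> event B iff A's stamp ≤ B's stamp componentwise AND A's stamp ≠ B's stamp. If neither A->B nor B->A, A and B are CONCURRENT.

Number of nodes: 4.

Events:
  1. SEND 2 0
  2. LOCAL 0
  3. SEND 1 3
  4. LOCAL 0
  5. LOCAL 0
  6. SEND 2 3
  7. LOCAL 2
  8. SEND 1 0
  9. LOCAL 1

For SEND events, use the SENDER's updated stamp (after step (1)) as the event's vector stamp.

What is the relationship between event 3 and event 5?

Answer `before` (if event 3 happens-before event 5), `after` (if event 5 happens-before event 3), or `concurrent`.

Answer: concurrent

Derivation:
Initial: VV[0]=[0, 0, 0, 0]
Initial: VV[1]=[0, 0, 0, 0]
Initial: VV[2]=[0, 0, 0, 0]
Initial: VV[3]=[0, 0, 0, 0]
Event 1: SEND 2->0: VV[2][2]++ -> VV[2]=[0, 0, 1, 0], msg_vec=[0, 0, 1, 0]; VV[0]=max(VV[0],msg_vec) then VV[0][0]++ -> VV[0]=[1, 0, 1, 0]
Event 2: LOCAL 0: VV[0][0]++ -> VV[0]=[2, 0, 1, 0]
Event 3: SEND 1->3: VV[1][1]++ -> VV[1]=[0, 1, 0, 0], msg_vec=[0, 1, 0, 0]; VV[3]=max(VV[3],msg_vec) then VV[3][3]++ -> VV[3]=[0, 1, 0, 1]
Event 4: LOCAL 0: VV[0][0]++ -> VV[0]=[3, 0, 1, 0]
Event 5: LOCAL 0: VV[0][0]++ -> VV[0]=[4, 0, 1, 0]
Event 6: SEND 2->3: VV[2][2]++ -> VV[2]=[0, 0, 2, 0], msg_vec=[0, 0, 2, 0]; VV[3]=max(VV[3],msg_vec) then VV[3][3]++ -> VV[3]=[0, 1, 2, 2]
Event 7: LOCAL 2: VV[2][2]++ -> VV[2]=[0, 0, 3, 0]
Event 8: SEND 1->0: VV[1][1]++ -> VV[1]=[0, 2, 0, 0], msg_vec=[0, 2, 0, 0]; VV[0]=max(VV[0],msg_vec) then VV[0][0]++ -> VV[0]=[5, 2, 1, 0]
Event 9: LOCAL 1: VV[1][1]++ -> VV[1]=[0, 3, 0, 0]
Event 3 stamp: [0, 1, 0, 0]
Event 5 stamp: [4, 0, 1, 0]
[0, 1, 0, 0] <= [4, 0, 1, 0]? False
[4, 0, 1, 0] <= [0, 1, 0, 0]? False
Relation: concurrent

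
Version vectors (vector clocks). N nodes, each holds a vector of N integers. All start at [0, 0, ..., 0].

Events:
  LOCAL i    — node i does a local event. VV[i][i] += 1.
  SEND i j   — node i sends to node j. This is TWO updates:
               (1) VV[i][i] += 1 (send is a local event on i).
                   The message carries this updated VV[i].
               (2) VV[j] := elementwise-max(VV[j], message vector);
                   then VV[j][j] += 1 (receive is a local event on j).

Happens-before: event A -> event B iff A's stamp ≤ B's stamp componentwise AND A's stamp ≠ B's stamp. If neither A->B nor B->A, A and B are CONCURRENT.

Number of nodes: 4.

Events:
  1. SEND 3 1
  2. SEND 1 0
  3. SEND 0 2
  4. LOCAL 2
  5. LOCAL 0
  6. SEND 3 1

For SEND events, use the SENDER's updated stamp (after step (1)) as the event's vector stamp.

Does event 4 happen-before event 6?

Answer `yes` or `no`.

Answer: no

Derivation:
Initial: VV[0]=[0, 0, 0, 0]
Initial: VV[1]=[0, 0, 0, 0]
Initial: VV[2]=[0, 0, 0, 0]
Initial: VV[3]=[0, 0, 0, 0]
Event 1: SEND 3->1: VV[3][3]++ -> VV[3]=[0, 0, 0, 1], msg_vec=[0, 0, 0, 1]; VV[1]=max(VV[1],msg_vec) then VV[1][1]++ -> VV[1]=[0, 1, 0, 1]
Event 2: SEND 1->0: VV[1][1]++ -> VV[1]=[0, 2, 0, 1], msg_vec=[0, 2, 0, 1]; VV[0]=max(VV[0],msg_vec) then VV[0][0]++ -> VV[0]=[1, 2, 0, 1]
Event 3: SEND 0->2: VV[0][0]++ -> VV[0]=[2, 2, 0, 1], msg_vec=[2, 2, 0, 1]; VV[2]=max(VV[2],msg_vec) then VV[2][2]++ -> VV[2]=[2, 2, 1, 1]
Event 4: LOCAL 2: VV[2][2]++ -> VV[2]=[2, 2, 2, 1]
Event 5: LOCAL 0: VV[0][0]++ -> VV[0]=[3, 2, 0, 1]
Event 6: SEND 3->1: VV[3][3]++ -> VV[3]=[0, 0, 0, 2], msg_vec=[0, 0, 0, 2]; VV[1]=max(VV[1],msg_vec) then VV[1][1]++ -> VV[1]=[0, 3, 0, 2]
Event 4 stamp: [2, 2, 2, 1]
Event 6 stamp: [0, 0, 0, 2]
[2, 2, 2, 1] <= [0, 0, 0, 2]? False. Equal? False. Happens-before: False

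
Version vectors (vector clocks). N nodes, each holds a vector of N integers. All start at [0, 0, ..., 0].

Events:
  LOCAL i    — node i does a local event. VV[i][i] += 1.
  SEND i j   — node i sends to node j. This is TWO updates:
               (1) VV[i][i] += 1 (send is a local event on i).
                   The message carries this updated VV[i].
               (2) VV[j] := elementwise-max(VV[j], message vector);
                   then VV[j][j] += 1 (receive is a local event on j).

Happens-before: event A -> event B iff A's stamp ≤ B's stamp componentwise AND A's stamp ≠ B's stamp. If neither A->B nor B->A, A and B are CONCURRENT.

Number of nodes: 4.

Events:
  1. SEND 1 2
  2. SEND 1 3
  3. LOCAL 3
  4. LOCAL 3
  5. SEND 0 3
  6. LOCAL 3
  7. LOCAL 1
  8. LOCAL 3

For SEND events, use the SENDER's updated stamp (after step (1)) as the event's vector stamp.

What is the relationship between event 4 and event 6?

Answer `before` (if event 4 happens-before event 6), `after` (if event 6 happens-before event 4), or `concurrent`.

Answer: before

Derivation:
Initial: VV[0]=[0, 0, 0, 0]
Initial: VV[1]=[0, 0, 0, 0]
Initial: VV[2]=[0, 0, 0, 0]
Initial: VV[3]=[0, 0, 0, 0]
Event 1: SEND 1->2: VV[1][1]++ -> VV[1]=[0, 1, 0, 0], msg_vec=[0, 1, 0, 0]; VV[2]=max(VV[2],msg_vec) then VV[2][2]++ -> VV[2]=[0, 1, 1, 0]
Event 2: SEND 1->3: VV[1][1]++ -> VV[1]=[0, 2, 0, 0], msg_vec=[0, 2, 0, 0]; VV[3]=max(VV[3],msg_vec) then VV[3][3]++ -> VV[3]=[0, 2, 0, 1]
Event 3: LOCAL 3: VV[3][3]++ -> VV[3]=[0, 2, 0, 2]
Event 4: LOCAL 3: VV[3][3]++ -> VV[3]=[0, 2, 0, 3]
Event 5: SEND 0->3: VV[0][0]++ -> VV[0]=[1, 0, 0, 0], msg_vec=[1, 0, 0, 0]; VV[3]=max(VV[3],msg_vec) then VV[3][3]++ -> VV[3]=[1, 2, 0, 4]
Event 6: LOCAL 3: VV[3][3]++ -> VV[3]=[1, 2, 0, 5]
Event 7: LOCAL 1: VV[1][1]++ -> VV[1]=[0, 3, 0, 0]
Event 8: LOCAL 3: VV[3][3]++ -> VV[3]=[1, 2, 0, 6]
Event 4 stamp: [0, 2, 0, 3]
Event 6 stamp: [1, 2, 0, 5]
[0, 2, 0, 3] <= [1, 2, 0, 5]? True
[1, 2, 0, 5] <= [0, 2, 0, 3]? False
Relation: before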